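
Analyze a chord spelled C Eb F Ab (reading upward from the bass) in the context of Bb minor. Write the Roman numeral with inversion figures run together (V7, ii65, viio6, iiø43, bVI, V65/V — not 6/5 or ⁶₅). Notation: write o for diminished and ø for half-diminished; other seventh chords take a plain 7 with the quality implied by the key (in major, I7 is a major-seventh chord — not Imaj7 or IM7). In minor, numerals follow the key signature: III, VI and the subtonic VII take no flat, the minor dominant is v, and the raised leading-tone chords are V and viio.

The pitches F-Ab-C-Eb form a minor seventh chord rooted on F.
In Bb minor, F is the dominant; the diatonic minor seventh chord there is v7.
With C in the bass the chord is in second inversion, so the figured bass is 43.

v43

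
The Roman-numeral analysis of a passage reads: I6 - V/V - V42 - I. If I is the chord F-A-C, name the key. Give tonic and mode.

F major

The chord F is a major triad rooted on F; its label is I.
If F is scale degree 1 and the mode makes that degree carry a major triad, the tonic is F and the mode is major.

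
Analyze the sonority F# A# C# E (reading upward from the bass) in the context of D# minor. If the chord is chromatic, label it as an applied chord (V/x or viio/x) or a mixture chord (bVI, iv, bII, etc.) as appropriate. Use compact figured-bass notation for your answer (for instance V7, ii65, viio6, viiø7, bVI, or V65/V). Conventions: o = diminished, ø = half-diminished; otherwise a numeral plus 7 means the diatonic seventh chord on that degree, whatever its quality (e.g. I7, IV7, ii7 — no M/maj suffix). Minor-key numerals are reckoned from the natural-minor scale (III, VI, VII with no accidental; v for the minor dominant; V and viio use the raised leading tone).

V7/VI

Stacked in thirds the chord is F#-A#-C#-E: a dominant seventh chord on F#.
F# is not a diatonic chord root with this quality in D# minor, but it lies a perfect fifth above B (VI), so the chord functions as an applied dominant of VI.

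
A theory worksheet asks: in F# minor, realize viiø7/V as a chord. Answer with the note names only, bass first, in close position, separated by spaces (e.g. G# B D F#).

The slash marks an applied leading-tone chord: viio of V. In F# minor, V is C#, so the leading tone to it is B#, a half step below.
Building a half-diminished seventh chord on B# gives B#-D#-F#-A#.

B# D# F# A#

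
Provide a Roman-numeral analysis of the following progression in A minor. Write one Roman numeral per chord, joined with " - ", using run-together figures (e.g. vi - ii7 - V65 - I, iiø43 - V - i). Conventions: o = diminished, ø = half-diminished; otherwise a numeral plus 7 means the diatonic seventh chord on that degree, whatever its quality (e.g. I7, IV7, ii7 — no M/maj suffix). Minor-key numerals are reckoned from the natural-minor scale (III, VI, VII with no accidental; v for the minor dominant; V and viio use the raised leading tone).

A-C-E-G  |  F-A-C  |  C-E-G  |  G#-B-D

i7 - VI - III - viio

A-C-E-G: minor seventh chord on A = scale degree 1 → i7.
F-A-C has root F, degree 6 in A minor, so VI.
C-E-G: root C is the mediant; major triad there is III.
G#-B-D: diminished triad on G# = scale degree 7 → viio.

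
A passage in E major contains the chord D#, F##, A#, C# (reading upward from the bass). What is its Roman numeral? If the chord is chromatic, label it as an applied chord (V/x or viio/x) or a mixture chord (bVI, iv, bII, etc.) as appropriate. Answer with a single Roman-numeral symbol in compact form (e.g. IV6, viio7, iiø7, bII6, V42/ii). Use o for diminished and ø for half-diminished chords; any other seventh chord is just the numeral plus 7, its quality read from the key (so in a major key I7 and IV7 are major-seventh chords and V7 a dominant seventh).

V7/iii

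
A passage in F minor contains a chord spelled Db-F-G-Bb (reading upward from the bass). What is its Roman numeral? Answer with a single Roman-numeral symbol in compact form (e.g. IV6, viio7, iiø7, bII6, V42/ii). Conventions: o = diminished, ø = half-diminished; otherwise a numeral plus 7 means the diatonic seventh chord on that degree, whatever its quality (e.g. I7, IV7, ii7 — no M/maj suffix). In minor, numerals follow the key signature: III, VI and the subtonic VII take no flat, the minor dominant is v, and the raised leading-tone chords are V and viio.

iiø43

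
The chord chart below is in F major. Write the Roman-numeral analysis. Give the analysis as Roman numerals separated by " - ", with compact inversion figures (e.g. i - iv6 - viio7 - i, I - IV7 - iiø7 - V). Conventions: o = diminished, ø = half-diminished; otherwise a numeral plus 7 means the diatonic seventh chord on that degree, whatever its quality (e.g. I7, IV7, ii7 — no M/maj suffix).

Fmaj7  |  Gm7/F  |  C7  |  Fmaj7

I7 - ii42 - V7 - I7

Fmaj7: root F is the tonic; major seventh chord there is I7.
Gm7/F: root G is the supertonic; minor seventh chord there is ii42.
C7 has root C, degree 5 in F major, so V7.
Fmaj7: root F is the tonic; major seventh chord there is I7.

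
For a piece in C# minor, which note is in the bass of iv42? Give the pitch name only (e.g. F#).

E

iv in C# minor has root F#; the chord is F#-A-C#-E.
The figure 42 means third inversion — the seventh is in the bass.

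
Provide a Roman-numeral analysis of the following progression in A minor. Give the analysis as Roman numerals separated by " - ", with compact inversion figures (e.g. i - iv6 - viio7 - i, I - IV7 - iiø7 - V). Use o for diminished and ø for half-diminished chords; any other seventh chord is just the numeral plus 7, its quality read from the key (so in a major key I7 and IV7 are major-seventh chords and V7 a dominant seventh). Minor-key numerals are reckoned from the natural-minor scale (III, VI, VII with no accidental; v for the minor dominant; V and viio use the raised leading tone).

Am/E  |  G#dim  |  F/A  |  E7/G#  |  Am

i64 - viio - VI6 - V65 - i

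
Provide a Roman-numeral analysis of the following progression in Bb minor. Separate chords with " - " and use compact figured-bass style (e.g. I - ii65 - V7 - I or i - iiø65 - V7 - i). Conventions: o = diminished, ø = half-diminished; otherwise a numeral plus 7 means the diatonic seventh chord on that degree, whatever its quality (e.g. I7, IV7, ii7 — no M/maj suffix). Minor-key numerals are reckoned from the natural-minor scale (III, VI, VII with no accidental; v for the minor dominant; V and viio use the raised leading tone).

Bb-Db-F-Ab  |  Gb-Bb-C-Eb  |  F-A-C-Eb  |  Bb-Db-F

Bb-Db-F-Ab: minor seventh chord on Bb = scale degree 1 → i7.
Gb-Bb-C-Eb: half-diminished seventh chord on C = scale degree 2 → iiø43.
F-A-C-Eb has root F, degree 5 in Bb minor, so V7.
Bb-Db-F: root Bb is the tonic; minor triad there is i.

i7 - iiø43 - V7 - i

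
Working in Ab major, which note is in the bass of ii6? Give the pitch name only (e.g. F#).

ii in Ab major has root Bb; the chord is Bb-Db-F.
The figure 6 means first inversion — the third is in the bass.

Db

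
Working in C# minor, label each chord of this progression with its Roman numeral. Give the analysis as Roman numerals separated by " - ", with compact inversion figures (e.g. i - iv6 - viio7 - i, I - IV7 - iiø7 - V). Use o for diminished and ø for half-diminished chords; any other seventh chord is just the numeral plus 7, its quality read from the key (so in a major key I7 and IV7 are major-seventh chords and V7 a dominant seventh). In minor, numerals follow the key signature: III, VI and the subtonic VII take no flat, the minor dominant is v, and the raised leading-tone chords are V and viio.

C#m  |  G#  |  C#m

C#m has root C#, degree 1 in C# minor, so i.
G# has root G#, degree 5 in C# minor, so V.
C#m: minor triad on C# = scale degree 1 → i.

i - V - i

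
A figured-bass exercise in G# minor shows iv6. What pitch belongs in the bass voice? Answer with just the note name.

E

iv in G# minor has root C#; the chord is C#-E-G#.
The figure 6 means first inversion — the third is in the bass.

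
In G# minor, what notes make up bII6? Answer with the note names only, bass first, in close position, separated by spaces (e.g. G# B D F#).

bII6 is the Neapolitan sixth — a major triad on the lowered second degree, here in its customary first inversion. In G# minor that root is A.
So the chord is A-C#-E.
The figured bass 6 indicates first inversion, placing the third (C#) in the bass: C#-E-A.

C# E A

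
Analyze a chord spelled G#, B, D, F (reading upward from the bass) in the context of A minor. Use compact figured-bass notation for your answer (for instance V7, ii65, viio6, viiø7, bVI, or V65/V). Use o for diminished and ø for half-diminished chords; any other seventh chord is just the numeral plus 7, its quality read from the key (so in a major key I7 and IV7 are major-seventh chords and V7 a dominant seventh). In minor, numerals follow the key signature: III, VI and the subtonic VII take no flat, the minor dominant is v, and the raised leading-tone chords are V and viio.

Stacked in thirds the chord is G#-B-D-F: a fully diminished seventh chord on G#.
In A minor, G# is the leading tone; the diatonic fully diminished seventh chord there is viio7.

viio7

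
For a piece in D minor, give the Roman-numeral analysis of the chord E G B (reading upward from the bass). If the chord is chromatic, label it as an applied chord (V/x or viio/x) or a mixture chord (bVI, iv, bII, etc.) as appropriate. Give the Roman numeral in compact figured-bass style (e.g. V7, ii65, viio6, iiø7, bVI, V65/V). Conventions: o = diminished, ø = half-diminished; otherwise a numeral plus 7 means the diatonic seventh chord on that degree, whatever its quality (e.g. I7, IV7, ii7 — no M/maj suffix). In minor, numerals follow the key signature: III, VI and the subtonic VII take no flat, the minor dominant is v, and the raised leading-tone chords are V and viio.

Stacked in thirds the chord is E-G-B: a minor triad on E.
E is the second degree of D minor. This is the minor supertonic, borrowed from the parallel major (the Dorian ii).

ii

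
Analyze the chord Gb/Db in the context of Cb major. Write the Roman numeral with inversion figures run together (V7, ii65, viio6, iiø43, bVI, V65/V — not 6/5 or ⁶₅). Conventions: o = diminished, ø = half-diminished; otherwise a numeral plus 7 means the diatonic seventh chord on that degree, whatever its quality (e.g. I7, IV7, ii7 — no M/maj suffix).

V64

Stacked in thirds the chord is Gb-Bb-Db: a major triad on Gb.
Gb is scale degree 5 in Cb major, and a major triad on that degree is written V.
With Db in the bass the chord is in second inversion, so the figured bass is 64.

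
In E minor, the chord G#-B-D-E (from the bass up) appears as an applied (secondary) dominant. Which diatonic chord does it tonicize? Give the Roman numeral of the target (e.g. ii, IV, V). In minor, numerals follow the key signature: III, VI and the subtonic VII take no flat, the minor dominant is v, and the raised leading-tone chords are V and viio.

iv

The chord is a dominant seventh chord on E.
A dominant resolves down a perfect fifth: E → A. In E minor, A is scale degree 4, i.e. iv.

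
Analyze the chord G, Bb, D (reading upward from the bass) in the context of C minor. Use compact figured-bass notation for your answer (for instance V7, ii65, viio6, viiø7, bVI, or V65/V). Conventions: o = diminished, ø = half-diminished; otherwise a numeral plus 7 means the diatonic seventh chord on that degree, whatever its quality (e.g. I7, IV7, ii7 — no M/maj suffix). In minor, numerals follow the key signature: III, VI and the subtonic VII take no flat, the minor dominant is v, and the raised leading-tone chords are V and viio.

v

The pitches G-Bb-D form a minor triad rooted on G.
In C minor, G is the dominant; the diatonic minor triad there is v.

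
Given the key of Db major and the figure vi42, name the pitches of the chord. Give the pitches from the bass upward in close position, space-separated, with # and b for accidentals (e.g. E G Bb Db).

Ab Bb Db F

The numeral's case and figure indicate a minor seventh chord. In Db major its root, the sixth degree, is Bb.
That chord is spelled Bb-Db-F-Ab.
With the 42 figure the chord is in third inversion; from the bass Ab upward in close position it reads Ab-Bb-Db-F.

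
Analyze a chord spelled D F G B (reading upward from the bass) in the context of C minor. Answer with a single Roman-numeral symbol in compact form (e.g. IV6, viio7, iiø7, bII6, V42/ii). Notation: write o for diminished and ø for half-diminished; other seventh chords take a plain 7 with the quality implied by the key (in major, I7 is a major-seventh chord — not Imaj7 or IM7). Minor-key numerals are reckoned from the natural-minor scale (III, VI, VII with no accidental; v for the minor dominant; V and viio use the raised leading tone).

Stacked in thirds the chord is G-B-D-F: a dominant seventh chord on G.
In C minor, G is the dominant; the diatonic dominant seventh chord there is V7.
With D in the bass the chord is in second inversion, so the figured bass is 43.

V43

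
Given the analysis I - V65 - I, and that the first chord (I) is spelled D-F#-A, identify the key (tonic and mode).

D major

I is given as D-F#-A — a major triad with root D.
If D is scale degree 1 and the mode makes that degree carry a major triad, the tonic is D and the mode is major.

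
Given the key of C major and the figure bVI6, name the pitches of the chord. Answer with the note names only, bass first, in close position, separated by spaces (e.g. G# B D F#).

C Eb Ab

bVI6 is a major triad on the lowered sixth degree, borrowed from the parallel minor. In C major that root is Ab.
So the chord is Ab-C-Eb.
The figured bass 6 indicates first inversion, placing the third (C) in the bass: C-Eb-Ab.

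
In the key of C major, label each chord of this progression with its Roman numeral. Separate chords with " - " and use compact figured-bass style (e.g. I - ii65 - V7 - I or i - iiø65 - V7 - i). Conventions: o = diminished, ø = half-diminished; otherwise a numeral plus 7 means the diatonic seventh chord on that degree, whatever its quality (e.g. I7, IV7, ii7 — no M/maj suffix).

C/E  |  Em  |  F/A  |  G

I6 - iii - IV6 - V

C/E: major triad on C = scale degree 1 → I6.
Em has root E, degree 3 in C major, so iii.
F/A: root F is the subdominant; major triad there is IV6.
G: major triad on G = scale degree 5 → V.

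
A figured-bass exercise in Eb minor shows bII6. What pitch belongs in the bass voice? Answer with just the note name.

Ab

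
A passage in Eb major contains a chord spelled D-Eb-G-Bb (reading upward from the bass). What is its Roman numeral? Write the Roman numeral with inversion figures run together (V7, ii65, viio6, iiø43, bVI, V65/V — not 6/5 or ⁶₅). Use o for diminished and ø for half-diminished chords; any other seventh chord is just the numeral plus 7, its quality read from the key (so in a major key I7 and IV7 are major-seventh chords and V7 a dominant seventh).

The pitches Eb-G-Bb-D form a major seventh chord rooted on Eb.
Eb is scale degree 1 in Eb major, and a major seventh chord on that degree is written I7.
With D in the bass the chord is in third inversion, so the figured bass is 42.

I42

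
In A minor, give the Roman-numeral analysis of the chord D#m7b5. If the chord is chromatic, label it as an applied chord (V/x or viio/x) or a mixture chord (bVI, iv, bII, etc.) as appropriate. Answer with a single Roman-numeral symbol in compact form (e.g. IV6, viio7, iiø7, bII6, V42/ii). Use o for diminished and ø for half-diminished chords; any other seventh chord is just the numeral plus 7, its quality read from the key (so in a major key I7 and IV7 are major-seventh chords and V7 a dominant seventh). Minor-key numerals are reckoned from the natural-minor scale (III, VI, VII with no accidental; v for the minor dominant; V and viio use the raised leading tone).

The pitches D#-F#-A-C# form a half-diminished seventh chord rooted on D#.
D# sits a half step below E (V in A minor); a diminished chord there is the applied leading-tone chord of V.

viiø7/V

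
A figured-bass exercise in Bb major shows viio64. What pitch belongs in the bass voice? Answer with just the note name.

viio in Bb major has root A; the chord is A-C-Eb.
The figure 64 means second inversion — the fifth is in the bass.

Eb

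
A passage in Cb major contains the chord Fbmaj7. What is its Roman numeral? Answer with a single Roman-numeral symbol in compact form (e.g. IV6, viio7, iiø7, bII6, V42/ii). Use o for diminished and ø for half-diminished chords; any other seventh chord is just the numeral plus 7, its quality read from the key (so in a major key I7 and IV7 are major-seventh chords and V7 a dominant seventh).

Stacked in thirds the chord is Fb-Ab-Cb-Eb: a major seventh chord on Fb.
Fb is scale degree 4 in Cb major, and a major seventh chord on that degree is written IV7.

IV7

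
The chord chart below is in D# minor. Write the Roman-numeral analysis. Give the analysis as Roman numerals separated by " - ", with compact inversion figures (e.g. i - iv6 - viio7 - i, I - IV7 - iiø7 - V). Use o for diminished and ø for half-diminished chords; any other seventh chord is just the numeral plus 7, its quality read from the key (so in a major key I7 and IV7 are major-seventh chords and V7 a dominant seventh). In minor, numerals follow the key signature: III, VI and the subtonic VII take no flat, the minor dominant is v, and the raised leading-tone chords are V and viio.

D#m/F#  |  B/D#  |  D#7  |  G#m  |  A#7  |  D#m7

i6 - VI6 - V7/iv - iv - V7 - i7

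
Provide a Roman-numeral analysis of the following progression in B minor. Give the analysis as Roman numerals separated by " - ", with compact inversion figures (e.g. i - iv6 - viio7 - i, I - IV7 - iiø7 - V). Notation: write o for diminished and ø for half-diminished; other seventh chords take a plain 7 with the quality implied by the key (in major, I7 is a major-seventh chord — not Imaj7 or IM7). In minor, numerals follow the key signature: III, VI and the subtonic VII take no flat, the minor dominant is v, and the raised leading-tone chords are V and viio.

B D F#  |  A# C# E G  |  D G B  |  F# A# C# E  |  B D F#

i - viio7 - VI64 - V7 - i

B-D-F#: minor triad on B = scale degree 1 → i.
A#-C#-E-G has root A#, degree 7 in B minor, so viio7.
D-G-B: major triad on G = scale degree 6 → VI64.
F#-A#-C#-E: root F# is the dominant; dominant seventh chord there is V7.
B-D-F#: root B is the tonic; minor triad there is i.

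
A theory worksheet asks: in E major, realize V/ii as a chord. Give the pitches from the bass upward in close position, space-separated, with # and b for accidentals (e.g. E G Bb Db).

The slash means an applied dominant: we want the dominant of ii. In E major, ii is F# minor, and its dominant is built on C#.
Building a major triad on C# gives C#-E#-G#.

C# E# G#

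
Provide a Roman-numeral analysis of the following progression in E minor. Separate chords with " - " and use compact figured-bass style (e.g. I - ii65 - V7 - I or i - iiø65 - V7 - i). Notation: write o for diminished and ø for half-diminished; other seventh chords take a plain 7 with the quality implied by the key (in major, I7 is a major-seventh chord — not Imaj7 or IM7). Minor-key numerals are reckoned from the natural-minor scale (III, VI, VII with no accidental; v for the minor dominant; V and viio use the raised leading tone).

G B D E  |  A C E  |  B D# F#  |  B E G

i65 - iv - V - i64

G-B-D-E: root E is the tonic; minor seventh chord there is i65.
A-C-E: root A is the subdominant; minor triad there is iv.
B-D#-F#: root B is the dominant; major triad there is V.
B-E-G: minor triad on E = scale degree 1 → i64.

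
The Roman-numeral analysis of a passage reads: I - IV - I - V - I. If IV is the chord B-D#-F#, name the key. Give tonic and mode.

The anchor chord is a major triad on B, labeled IV.
IV on B implies B is the subdominant; that puts the tonic at F#, and the uppercase numeral fits major mode.

F# major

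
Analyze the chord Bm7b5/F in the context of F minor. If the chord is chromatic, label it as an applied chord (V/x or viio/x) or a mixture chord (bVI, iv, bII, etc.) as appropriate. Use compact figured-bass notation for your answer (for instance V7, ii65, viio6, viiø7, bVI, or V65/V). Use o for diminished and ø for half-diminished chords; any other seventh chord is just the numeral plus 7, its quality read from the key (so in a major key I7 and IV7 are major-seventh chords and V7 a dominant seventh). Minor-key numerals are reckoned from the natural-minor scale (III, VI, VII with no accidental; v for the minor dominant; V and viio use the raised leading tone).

viiø43/V

Stacked in thirds the chord is B-D-F-A: a half-diminished seventh chord on B.
B sits a half step below C (V in F minor); a diminished chord there is the applied leading-tone chord of V.
With F in the bass the chord is in second inversion, so the figured bass is 43.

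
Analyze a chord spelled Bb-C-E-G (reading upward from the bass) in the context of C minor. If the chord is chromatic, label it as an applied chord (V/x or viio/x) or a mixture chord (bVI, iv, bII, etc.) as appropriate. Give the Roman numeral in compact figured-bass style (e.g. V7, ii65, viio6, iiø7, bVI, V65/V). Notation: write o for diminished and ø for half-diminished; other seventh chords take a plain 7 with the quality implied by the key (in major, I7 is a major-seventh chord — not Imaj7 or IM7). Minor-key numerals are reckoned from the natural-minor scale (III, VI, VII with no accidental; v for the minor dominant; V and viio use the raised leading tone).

V42/iv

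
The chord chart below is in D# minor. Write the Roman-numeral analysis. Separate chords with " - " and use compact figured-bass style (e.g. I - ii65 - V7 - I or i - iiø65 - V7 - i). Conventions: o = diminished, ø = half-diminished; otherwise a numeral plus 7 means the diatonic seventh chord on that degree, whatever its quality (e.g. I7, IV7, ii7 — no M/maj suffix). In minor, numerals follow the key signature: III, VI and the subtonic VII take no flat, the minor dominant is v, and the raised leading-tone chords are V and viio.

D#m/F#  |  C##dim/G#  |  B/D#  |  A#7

i6 - viio64 - VI6 - V7

D#m/F#: minor triad on D# = scale degree 1 → i6.
C##dim/G#: diminished triad on C## = scale degree 7 → viio64.
B/D#: major triad on B = scale degree 6 → VI6.
A#7: dominant seventh chord on A# = scale degree 5 → V7.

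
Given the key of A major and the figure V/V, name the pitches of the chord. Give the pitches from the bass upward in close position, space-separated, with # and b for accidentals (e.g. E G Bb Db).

B D# F#

V/V is a secondary dominant — the dominant triad of V. V in A major is E, so the applied chord's root is B, a perfect fifth above.
Building a major triad on B gives B-D#-F#.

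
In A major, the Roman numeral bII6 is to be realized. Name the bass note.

D

bII in A major has root Bb; the chord is Bb-D-F.
The figure 6 means first inversion — the third is in the bass.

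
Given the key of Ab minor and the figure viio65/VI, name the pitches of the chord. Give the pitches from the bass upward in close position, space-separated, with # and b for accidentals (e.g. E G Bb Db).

viio65/VI is a secondary leading-tone chord. The target VI is Fb in Ab minor; the applied chord is rooted a semitone below, on Eb.
Building a fully diminished seventh chord on Eb gives Eb-Gb-Bbb-Dbb.
The figured bass 65 indicates first inversion, placing the third (Gb) in the bass: Gb-Bbb-Dbb-Eb.

Gb Bbb Dbb Eb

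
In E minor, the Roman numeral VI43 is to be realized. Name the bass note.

G

VI in E minor has root C; the chord is C-E-G-B.
The figure 43 means second inversion — the fifth is in the bass.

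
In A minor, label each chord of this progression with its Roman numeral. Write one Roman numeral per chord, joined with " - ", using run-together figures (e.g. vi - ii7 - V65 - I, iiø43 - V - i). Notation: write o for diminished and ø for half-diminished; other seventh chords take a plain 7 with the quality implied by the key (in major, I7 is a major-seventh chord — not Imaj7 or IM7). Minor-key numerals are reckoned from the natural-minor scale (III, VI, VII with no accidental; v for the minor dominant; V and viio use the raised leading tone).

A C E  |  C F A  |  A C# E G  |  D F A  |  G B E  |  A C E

A-C-E has root A, degree 1 in A minor, so i.
C-F-A: major triad on F = scale degree 6 → VI64.
A-C#-E-G: chromatic; A is V of iv, so V7/iv.
D-F-A: minor triad on D = scale degree 4 → iv.
G-B-E: root E is the dominant; minor triad there is v6.
A-C-E: minor triad on A = scale degree 1 → i.

i - VI64 - V7/iv - iv - v6 - i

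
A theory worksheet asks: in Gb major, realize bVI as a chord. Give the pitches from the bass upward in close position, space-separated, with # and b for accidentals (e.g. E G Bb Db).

bVI is a major triad on the lowered sixth degree, borrowed from the parallel minor. In Gb major that root is Ebb.
So the chord is Ebb-Gb-Bbb.

Ebb Gb Bbb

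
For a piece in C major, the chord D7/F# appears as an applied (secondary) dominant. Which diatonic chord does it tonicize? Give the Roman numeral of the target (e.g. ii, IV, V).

V

The chord is a dominant seventh chord on D.
A dominant resolves down a perfect fifth: D → G. In C major, G is scale degree 5, i.e. V.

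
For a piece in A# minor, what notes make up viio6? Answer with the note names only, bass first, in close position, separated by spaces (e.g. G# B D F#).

In A# minor, the leading-tone chord is built on the raised seventh degree, G##.
That chord is spelled G##-B#-D#.
The figured bass 6 indicates first inversion, placing the third (B#) in the bass: B#-D#-G##.

B# D# G##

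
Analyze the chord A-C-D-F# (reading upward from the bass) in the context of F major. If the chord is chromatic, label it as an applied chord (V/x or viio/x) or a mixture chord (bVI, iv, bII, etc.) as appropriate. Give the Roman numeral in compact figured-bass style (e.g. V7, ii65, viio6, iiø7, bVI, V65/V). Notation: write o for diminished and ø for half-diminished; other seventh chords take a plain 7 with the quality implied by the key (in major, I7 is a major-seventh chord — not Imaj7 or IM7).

Stacked in thirds the chord is D-F#-A-C: a dominant seventh chord on D.
D is not a diatonic chord root with this quality in F major, but it lies a perfect fifth above G (ii), so the chord functions as an applied dominant of ii.
With A in the bass the chord is in second inversion, so the figured bass is 43.

V43/ii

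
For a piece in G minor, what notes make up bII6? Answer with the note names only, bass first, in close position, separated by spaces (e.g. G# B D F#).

C Eb Ab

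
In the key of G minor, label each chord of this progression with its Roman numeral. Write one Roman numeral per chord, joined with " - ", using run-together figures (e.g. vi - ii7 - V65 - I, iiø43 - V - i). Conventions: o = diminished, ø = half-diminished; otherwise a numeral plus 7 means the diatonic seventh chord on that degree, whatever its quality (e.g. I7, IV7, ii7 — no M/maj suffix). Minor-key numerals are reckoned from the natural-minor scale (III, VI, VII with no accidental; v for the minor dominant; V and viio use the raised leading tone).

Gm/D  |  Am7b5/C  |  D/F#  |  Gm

Gm/D has root G, degree 1 in G minor, so i64.
Am7b5/C: root A is the supertonic; half-diminished seventh chord there is iiø65.
D/F# has root D, degree 5 in G minor, so V6.
Gm: root G is the tonic; minor triad there is i.

i64 - iiø65 - V6 - i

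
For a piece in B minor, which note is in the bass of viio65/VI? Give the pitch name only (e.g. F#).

A

The applied chord viio65/VI is rooted on F#: F#-A-C-Eb.
The figure 65 means first inversion — the third is in the bass.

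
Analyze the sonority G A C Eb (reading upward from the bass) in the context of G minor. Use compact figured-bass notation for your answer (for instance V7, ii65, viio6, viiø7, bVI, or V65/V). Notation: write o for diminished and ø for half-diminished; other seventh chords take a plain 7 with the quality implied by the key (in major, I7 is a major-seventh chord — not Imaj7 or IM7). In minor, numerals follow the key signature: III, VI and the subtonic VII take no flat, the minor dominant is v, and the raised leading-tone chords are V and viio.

iiø42

Stacked in thirds the chord is A-C-Eb-G: a half-diminished seventh chord on A.
A is scale degree 2 in G minor, and a half-diminished seventh chord on that degree is written iiø7.
With G in the bass the chord is in third inversion, so the figured bass is 42.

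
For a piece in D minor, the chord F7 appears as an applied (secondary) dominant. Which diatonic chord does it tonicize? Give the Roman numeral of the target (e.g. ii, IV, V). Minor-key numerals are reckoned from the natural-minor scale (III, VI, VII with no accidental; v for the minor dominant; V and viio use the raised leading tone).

The chord is a dominant seventh chord on F.
A dominant resolves down a perfect fifth: F → Bb. In D minor, Bb is scale degree 6, i.e. VI.

VI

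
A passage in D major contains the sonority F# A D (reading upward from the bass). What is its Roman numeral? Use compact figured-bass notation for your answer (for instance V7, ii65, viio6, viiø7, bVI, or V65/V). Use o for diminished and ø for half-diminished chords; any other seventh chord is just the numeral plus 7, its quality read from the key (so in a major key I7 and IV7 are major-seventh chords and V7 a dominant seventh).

I6

Stacked in thirds the chord is D-F#-A: a major triad on D.
D is scale degree 1 in D major, and a major triad on that degree is written I.
With F# in the bass the chord is in first inversion, so the figured bass is 6.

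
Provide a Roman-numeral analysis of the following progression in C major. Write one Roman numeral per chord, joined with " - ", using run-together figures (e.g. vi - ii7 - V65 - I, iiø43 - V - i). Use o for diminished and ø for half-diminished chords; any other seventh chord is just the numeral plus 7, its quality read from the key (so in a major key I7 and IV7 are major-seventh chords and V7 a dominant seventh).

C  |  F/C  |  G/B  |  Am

C has root C, degree 1 in C major, so I.
F/C: major triad on F = scale degree 4 → IV64.
G/B: major triad on G = scale degree 5 → V6.
Am has root A, degree 6 in C major, so vi.

I - IV64 - V6 - vi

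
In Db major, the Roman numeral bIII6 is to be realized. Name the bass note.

Ab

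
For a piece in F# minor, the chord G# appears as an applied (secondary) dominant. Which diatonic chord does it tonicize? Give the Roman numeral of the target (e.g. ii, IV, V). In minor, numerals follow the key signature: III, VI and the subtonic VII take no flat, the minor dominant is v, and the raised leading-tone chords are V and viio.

V

The chord is a major triad on G#.
A dominant resolves down a perfect fifth: G# → C#. In F# minor, C# is scale degree 5, i.e. V.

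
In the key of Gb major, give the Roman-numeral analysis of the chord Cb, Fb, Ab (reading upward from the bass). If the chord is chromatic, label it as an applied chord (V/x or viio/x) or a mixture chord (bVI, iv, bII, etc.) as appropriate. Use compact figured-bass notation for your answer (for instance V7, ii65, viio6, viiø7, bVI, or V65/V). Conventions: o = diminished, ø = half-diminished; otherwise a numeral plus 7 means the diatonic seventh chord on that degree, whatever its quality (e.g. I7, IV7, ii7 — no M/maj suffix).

bVII64

The pitches Fb-Ab-Cb form a major triad rooted on Fb.
Fb is the lowered seventh degree of Gb major (diatonic 7 would be F). This is a major triad on the lowered seventh degree (the subtonic), borrowed from the parallel minor.
With Cb in the bass the chord is in second inversion, so the figured bass is 64.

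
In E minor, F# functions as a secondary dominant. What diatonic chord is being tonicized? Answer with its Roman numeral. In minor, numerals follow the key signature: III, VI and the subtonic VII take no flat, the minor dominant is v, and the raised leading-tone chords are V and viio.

The chord is a major triad on F#.
A dominant resolves down a perfect fifth: F# → B. In E minor, B is scale degree 5, i.e. V.

V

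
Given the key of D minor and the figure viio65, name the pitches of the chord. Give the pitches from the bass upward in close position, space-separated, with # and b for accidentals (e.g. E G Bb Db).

E G Bb C#

In D minor, the leading-tone chord is built on the raised seventh degree, C#.
That chord is spelled C#-E-G-Bb.
With the 65 figure the chord is in first inversion; from the bass E upward in close position it reads E-G-Bb-C#.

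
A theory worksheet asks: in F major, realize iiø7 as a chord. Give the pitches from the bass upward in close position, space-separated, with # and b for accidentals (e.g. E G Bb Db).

iiø7 is the half-diminished supertonic seventh, borrowed from the parallel minor. In F major that root is G.
So the chord is G-Bb-Db-F.

G Bb Db F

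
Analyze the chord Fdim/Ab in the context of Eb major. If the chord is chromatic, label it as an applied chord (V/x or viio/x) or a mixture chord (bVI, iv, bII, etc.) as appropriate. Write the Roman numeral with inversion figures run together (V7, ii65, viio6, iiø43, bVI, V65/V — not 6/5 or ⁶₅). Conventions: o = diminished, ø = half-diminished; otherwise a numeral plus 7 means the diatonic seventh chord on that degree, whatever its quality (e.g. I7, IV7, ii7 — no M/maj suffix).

The pitches F-Ab-Cb form a diminished triad rooted on F.
F is the second degree of Eb major. This is the diminished supertonic triad, borrowed from the parallel minor.
With Ab in the bass the chord is in first inversion, so the figured bass is 6.

iio6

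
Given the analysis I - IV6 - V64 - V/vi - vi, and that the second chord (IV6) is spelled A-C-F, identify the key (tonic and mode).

The anchor chord is a major triad on F, labeled IV6.
IV6 on F implies F is the subdominant; that puts the tonic at C, and the uppercase numeral fits major mode.

C major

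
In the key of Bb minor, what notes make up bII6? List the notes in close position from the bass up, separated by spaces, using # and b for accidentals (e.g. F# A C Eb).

Eb Gb Cb

bII6 is the Neapolitan sixth — a major triad on the lowered second degree, here in its customary first inversion. In Bb minor that root is Cb.
So the chord is Cb-Eb-Gb, a major triad.
The figured bass 6 indicates first inversion, placing the third (Eb) in the bass: Eb-Gb-Cb.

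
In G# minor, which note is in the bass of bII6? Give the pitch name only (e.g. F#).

C#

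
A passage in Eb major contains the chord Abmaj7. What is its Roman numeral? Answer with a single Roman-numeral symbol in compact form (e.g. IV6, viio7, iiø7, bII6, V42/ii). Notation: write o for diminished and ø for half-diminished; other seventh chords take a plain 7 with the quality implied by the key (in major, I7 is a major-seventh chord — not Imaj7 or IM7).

The pitches Ab-C-Eb-G form a major seventh chord rooted on Ab.
In Eb major, Ab is the subdominant; the diatonic major seventh chord there is IV7.

IV7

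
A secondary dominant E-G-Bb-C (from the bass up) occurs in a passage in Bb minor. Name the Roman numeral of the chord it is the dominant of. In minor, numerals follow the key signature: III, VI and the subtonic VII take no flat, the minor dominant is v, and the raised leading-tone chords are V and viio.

The chord is a dominant seventh chord on C.
A dominant resolves down a perfect fifth: C → F. In Bb minor, F is scale degree 5, i.e. V.

V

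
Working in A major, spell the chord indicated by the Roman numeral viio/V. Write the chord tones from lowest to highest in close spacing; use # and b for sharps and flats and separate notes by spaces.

D# F# A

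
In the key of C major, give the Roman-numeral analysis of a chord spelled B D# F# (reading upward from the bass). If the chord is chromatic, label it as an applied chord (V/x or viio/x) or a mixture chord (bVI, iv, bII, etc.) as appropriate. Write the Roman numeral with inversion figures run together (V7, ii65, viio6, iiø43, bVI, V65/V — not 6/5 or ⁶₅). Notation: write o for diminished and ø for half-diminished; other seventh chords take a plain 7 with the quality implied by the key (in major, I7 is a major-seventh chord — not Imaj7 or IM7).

V/iii

Stacked in thirds the chord is B-D#-F#: a major triad on B.
B is not a diatonic chord root with this quality in C major, but it lies a perfect fifth above E (iii), so the chord functions as an applied dominant of iii.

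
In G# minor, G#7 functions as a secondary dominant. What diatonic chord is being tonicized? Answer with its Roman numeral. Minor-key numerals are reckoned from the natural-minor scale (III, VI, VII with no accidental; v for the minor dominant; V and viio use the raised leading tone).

The chord is a dominant seventh chord on G#.
A dominant resolves down a perfect fifth: G# → C#. In G# minor, C# is scale degree 4, i.e. iv.

iv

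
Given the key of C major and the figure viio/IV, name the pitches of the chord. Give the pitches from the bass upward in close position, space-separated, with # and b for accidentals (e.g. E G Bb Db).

viio/IV is a secondary leading-tone chord. The target IV is F in C major; the applied chord is rooted a semitone below, on E.
Building a diminished triad on E gives E-G-Bb.

E G Bb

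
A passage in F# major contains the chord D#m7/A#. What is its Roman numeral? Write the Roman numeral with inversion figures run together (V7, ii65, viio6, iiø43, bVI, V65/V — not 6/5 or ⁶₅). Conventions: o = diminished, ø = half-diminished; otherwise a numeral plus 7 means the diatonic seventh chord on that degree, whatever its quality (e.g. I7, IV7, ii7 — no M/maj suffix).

vi43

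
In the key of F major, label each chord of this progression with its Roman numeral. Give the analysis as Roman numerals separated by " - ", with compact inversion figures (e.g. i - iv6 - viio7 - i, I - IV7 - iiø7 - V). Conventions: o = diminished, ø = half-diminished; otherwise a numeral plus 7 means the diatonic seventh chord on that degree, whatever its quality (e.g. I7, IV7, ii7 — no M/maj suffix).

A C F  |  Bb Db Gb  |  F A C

I6 - bII6 - I

A-C-F has root F, degree 1 in F major, so I6.
Bb-Db-Gb: Gb with this quality isn't in the key; a major triad on b2 is the Neapolitan sixth, bII6 (third, Bb, in the bass — hence the 6).
F-A-C: major triad on F = scale degree 1 → I.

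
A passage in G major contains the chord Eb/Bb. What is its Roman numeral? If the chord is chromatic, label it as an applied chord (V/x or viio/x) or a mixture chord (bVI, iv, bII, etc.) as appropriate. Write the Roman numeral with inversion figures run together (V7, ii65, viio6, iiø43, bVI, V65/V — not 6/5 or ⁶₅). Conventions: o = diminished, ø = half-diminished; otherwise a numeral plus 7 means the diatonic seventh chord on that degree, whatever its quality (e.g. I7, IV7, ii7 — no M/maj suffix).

The pitches Eb-G-Bb form a major triad rooted on Eb.
Eb is the lowered sixth degree of G major (diatonic 6 would be E). This is a major triad on the lowered sixth degree, borrowed from the parallel minor.
With Bb in the bass the chord is in second inversion, so the figured bass is 64.

bVI64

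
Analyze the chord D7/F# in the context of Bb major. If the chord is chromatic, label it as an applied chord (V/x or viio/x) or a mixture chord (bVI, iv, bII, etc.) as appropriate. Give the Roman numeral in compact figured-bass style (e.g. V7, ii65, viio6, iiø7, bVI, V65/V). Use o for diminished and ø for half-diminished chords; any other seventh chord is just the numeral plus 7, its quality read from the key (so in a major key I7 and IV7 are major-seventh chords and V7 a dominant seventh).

V65/vi

The pitches D-F#-A-C form a dominant seventh chord rooted on D.
D is not a diatonic chord root with this quality in Bb major, but it lies a perfect fifth above G (vi), so the chord functions as an applied dominant of vi.
With F# in the bass the chord is in first inversion, so the figured bass is 65.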